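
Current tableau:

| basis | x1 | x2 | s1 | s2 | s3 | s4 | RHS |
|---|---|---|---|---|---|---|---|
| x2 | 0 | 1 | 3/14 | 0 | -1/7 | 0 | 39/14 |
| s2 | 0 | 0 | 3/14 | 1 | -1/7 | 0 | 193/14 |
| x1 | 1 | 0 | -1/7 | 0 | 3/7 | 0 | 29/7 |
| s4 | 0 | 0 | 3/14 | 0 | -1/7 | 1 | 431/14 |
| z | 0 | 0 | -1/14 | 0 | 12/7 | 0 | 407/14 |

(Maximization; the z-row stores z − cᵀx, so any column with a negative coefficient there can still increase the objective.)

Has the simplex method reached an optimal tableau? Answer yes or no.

Column s1 has objective-row coefficient -1/14, which is negative; an improving pivot exists, so not yet optimal.

no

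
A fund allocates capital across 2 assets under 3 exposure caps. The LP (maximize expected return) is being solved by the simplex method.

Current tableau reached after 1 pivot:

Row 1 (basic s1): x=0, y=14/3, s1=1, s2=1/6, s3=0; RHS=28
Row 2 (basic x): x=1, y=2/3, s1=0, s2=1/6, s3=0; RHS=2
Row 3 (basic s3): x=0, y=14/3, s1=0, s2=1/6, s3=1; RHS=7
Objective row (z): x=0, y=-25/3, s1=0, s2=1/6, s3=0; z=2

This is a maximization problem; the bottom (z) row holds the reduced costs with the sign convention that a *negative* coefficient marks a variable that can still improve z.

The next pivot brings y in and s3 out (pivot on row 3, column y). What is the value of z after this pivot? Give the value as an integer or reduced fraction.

Minimum ratio for y: 7/(14/3) = 3/2.
z changes by −(z-row coeff of y)·ratio = −(-25/3)·(3/2) = 25/2.
New z = 2 + (25/2) = 29/2.

29/2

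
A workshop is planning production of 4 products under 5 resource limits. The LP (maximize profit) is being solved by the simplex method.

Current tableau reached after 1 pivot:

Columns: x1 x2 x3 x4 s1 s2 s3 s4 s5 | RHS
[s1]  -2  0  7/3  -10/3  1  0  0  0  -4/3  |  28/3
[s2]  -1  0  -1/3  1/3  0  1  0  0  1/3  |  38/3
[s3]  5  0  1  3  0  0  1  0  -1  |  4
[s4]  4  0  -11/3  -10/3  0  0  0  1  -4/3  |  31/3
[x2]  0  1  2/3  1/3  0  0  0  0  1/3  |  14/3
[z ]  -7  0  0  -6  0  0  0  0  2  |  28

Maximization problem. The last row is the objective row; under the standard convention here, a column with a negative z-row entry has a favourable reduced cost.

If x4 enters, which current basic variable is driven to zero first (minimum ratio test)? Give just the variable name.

s3

Ratios: row 1 (s1): entry -10/3 ≤ 0, skip; row 2 (s2): (38/3)/(1/3) = 38; row 3 (s3): 4/3 = 4/3; row 4 (s4): entry -10/3 ≤ 0, skip; row 5 (x2): (14/3)/(1/3) = 14.
Minimum ratio 4/3 is in the s3 row, so s3 leaves.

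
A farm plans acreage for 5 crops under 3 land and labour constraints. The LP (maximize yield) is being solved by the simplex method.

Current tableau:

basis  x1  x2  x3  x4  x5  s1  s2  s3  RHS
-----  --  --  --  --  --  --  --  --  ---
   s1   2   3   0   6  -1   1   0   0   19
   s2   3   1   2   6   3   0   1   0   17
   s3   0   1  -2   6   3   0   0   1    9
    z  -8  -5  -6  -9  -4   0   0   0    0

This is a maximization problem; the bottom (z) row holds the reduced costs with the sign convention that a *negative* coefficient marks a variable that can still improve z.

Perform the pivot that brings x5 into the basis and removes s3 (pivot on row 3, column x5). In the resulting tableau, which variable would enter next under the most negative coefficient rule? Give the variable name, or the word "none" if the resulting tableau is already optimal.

Pivot element 3. New z-row = old z-row − (-4)·(row 3/3).
Updated z-row coefficients: x1: -8, x2: -11/3, x3: -26/3, x4: -1, x5: 0, s1: 0, s2: 0, s3: 4/3.
The most negative is -26/3 in column x3, so x3 would enter next.

x3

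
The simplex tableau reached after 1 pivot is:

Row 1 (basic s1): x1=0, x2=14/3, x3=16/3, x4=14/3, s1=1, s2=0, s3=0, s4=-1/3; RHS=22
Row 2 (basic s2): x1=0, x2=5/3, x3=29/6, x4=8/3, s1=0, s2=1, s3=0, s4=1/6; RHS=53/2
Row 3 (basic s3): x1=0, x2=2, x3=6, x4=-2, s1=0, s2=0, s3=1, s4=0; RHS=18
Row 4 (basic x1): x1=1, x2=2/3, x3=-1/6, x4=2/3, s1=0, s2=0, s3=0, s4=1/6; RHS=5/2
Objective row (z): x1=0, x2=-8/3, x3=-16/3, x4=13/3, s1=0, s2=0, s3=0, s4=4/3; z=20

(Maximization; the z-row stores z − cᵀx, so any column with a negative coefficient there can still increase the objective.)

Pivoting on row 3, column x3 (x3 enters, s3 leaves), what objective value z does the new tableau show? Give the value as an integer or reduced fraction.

Minimum ratio for x3: 18/6 = 3.
z changes by −(z-row coeff of x3)·ratio = −(-16/3)·3 = 16.
New z = 20 + 16 = 36.

36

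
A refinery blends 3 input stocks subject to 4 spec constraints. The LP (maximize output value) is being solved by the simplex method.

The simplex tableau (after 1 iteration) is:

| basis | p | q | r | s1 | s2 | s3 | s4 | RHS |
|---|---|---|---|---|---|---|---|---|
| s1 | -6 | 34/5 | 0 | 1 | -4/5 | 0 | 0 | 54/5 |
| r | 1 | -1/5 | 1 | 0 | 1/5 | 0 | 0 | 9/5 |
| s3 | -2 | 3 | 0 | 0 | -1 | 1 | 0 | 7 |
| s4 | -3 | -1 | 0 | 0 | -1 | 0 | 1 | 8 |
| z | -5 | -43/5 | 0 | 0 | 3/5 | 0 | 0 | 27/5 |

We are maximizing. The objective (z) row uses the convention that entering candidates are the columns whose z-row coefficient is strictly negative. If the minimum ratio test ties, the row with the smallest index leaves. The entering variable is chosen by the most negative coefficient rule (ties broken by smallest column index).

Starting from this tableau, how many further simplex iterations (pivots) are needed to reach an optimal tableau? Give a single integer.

pivot: q in, s1 out → z = 324/17
pivot: p in, r out → z = 360/7
No improving column remains; optimal.

2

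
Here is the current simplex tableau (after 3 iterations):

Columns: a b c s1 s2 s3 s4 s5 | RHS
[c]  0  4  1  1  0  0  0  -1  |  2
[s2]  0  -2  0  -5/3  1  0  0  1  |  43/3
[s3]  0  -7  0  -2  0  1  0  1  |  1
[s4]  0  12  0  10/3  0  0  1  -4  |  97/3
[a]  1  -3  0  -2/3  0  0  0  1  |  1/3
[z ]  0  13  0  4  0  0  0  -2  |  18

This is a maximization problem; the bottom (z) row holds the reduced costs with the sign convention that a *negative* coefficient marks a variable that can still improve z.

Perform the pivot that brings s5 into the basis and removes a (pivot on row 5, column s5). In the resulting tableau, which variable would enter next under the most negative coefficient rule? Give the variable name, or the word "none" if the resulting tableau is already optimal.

none

Pivot element 1. New z-row = old z-row − (-2)·(row 5/1).
Updated z-row coefficients: a: 2, b: 7, c: 0, s1: 8/3, s2: 0, s3: 0, s4: 0, s5: 0.
No coefficient is strictly negative; the tableau after this pivot is optimal.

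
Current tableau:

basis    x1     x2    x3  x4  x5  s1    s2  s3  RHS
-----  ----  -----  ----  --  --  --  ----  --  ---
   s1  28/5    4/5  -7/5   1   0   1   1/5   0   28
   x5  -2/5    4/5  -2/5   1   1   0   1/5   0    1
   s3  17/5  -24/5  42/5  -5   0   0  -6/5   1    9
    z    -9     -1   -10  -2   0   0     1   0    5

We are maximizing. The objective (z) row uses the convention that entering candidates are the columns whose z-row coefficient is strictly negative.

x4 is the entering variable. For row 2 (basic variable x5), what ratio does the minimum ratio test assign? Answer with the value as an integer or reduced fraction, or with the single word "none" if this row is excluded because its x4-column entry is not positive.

Ratio = RHS / (x4 entry) = 1 / 1 = 1.

1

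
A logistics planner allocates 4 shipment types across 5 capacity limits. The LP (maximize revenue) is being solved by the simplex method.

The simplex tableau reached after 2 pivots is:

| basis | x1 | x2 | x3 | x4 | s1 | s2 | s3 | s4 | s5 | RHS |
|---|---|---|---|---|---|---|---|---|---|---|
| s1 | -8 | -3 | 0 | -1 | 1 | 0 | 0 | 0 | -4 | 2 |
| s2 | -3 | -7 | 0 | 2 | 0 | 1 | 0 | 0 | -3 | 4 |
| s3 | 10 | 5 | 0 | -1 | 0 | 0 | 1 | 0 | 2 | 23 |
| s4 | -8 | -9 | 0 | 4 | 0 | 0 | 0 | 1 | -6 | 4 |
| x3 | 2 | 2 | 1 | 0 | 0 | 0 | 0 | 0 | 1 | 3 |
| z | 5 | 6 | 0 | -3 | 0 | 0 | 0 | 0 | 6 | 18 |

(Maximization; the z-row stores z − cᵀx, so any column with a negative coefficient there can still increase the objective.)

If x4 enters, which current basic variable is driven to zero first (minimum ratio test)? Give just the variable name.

Ratios: row 1 (s1): entry -1 ≤ 0, skip; row 2 (s2): 4/2 = 2; row 3 (s3): entry -1 ≤ 0, skip; row 4 (s4): 4/4 = 1; row 5 (x3): entry 0 ≤ 0, skip.
Minimum ratio 1 is in the s4 row, so s4 leaves.

s4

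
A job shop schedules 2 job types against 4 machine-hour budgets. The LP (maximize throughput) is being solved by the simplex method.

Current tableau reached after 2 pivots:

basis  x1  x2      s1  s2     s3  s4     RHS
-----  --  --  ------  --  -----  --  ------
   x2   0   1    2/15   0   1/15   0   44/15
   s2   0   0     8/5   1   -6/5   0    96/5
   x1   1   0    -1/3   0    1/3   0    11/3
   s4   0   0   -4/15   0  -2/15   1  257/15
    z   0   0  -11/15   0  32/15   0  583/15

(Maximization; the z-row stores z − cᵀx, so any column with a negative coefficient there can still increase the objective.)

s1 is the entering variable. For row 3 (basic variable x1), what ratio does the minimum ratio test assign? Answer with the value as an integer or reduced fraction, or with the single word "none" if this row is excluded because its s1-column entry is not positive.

The s1 entry in row 3 is -1/3 ≤ 0, so this row gives no ratio.

none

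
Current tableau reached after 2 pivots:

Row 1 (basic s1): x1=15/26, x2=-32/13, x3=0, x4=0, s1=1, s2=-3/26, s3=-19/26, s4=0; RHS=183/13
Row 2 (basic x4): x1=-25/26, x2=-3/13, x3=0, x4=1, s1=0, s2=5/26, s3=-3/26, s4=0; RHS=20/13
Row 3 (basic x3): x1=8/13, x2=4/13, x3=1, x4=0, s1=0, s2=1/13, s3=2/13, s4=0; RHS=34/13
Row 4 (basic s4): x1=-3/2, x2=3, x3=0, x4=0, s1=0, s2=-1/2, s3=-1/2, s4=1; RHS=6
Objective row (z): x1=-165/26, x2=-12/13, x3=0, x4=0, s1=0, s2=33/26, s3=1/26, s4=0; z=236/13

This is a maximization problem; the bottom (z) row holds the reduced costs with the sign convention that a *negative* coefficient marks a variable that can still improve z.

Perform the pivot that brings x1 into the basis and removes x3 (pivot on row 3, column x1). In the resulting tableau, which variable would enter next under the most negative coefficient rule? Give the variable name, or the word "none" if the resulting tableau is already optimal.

Pivot element 8/13. New z-row = old z-row − (-165/26)·(row 3/(8/13)).
Updated z-row coefficients: x1: 0, x2: 9/4, x3: 165/16, x4: 0, s1: 0, s2: 33/16, s3: 13/8, s4: 0.
No coefficient is strictly negative; the tableau after this pivot is optimal.

none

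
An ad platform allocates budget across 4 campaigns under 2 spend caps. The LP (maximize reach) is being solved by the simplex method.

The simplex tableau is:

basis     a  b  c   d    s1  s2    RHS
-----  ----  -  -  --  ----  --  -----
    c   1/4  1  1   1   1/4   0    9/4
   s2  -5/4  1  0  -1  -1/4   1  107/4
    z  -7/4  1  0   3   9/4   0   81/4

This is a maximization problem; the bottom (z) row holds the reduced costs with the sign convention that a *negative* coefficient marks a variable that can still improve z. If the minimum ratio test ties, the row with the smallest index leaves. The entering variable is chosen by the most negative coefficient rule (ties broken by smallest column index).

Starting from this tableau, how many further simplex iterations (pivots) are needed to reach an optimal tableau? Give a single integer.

1

pivot: a in, c out → z = 36
No improving column remains; optimal.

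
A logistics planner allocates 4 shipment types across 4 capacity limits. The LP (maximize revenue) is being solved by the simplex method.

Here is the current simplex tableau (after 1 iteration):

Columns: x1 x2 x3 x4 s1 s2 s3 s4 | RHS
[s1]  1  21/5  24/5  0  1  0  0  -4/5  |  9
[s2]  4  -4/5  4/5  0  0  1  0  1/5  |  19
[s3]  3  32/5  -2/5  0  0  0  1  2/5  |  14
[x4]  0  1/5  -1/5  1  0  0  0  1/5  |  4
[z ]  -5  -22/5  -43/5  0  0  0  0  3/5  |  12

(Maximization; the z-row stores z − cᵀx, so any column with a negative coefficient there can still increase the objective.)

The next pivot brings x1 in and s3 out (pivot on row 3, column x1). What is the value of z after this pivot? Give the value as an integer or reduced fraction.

Minimum ratio for x1: 14/3 = 14/3.
z changes by −(z-row coeff of x1)·ratio = −(-5)·(14/3) = 70/3.
New z = 12 + (70/3) = 106/3.

106/3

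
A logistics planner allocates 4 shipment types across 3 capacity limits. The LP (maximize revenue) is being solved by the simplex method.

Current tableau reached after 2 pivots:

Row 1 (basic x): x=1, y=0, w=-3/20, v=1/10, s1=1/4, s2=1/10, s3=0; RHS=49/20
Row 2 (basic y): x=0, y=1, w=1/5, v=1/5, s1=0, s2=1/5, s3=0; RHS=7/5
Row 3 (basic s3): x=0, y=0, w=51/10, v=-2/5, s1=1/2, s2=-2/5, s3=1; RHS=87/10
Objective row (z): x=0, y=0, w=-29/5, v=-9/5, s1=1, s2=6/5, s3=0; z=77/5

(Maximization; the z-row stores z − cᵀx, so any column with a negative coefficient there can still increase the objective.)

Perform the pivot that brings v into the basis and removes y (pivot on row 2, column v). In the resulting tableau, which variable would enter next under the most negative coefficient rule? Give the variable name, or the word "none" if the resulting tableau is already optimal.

Pivot element 1/5. New z-row = old z-row − (-9/5)·(row 2/(1/5)).
Updated z-row coefficients: x: 0, y: 9, w: -4, v: 0, s1: 1, s2: 3, s3: 0.
The most negative is -4 in column w, so w would enter next.

w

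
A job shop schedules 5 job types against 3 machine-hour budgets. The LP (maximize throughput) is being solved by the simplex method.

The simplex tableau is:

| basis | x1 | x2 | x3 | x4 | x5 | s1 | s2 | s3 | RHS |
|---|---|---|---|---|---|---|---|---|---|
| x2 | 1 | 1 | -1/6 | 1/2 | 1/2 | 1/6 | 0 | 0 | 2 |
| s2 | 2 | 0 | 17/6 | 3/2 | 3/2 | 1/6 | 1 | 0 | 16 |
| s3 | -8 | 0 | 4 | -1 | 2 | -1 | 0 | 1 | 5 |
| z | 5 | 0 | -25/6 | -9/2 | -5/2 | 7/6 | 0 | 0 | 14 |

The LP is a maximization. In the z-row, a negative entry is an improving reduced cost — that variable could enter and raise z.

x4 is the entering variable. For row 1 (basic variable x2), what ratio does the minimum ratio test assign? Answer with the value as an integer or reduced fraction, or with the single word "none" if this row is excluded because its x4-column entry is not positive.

4

Ratio = RHS / (x4 entry) = 2 / (1/2) = 4.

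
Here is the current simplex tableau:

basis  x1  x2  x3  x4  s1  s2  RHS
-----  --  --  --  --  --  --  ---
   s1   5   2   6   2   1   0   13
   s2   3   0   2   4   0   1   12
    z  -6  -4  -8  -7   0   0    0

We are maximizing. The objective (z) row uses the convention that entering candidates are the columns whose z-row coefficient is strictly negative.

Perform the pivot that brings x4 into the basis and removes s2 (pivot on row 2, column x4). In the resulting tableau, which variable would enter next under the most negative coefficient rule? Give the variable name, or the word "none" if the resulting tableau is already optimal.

x3

Pivot element 4. New z-row = old z-row − (-7)·(row 2/4).
Updated z-row coefficients: x1: -3/4, x2: -4, x3: -9/2, x4: 0, s1: 0, s2: 7/4.
The most negative is -9/2 in column x3, so x3 would enter next.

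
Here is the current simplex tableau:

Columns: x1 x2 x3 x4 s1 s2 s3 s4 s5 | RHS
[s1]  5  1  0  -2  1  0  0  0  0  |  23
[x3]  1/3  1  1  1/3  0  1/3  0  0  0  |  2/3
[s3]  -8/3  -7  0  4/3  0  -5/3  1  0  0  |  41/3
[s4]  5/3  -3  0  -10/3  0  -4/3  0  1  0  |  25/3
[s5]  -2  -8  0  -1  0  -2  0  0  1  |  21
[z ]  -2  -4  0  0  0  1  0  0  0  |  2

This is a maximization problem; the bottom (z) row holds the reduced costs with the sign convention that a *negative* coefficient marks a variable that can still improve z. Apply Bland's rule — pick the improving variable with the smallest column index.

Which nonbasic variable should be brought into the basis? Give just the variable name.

x1

Objective-row coefficients: x1: -2, x2: -4, x3: 0, x4: 0, s1: 0, s2: 1, s3: 0, s4: 0, s5: 0.
Improving columns: x1, x2. Bland's rule picks the smallest column index → x1.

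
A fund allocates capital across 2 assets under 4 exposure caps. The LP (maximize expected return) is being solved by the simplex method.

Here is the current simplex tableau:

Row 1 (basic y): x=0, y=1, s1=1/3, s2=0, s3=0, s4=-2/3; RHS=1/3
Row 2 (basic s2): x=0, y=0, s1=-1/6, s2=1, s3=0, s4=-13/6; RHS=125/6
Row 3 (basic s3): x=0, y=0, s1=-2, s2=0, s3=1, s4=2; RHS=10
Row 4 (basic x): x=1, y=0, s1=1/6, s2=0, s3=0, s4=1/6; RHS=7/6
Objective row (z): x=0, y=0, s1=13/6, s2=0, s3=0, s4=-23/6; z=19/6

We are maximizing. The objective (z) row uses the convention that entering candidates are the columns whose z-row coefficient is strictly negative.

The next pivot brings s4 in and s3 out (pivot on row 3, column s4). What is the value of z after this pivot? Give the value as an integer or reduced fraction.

67/3

Minimum ratio for s4: 10/2 = 5.
z changes by −(z-row coeff of s4)·ratio = −(-23/6)·5 = 115/6.
New z = 19/6 + (115/6) = 67/3.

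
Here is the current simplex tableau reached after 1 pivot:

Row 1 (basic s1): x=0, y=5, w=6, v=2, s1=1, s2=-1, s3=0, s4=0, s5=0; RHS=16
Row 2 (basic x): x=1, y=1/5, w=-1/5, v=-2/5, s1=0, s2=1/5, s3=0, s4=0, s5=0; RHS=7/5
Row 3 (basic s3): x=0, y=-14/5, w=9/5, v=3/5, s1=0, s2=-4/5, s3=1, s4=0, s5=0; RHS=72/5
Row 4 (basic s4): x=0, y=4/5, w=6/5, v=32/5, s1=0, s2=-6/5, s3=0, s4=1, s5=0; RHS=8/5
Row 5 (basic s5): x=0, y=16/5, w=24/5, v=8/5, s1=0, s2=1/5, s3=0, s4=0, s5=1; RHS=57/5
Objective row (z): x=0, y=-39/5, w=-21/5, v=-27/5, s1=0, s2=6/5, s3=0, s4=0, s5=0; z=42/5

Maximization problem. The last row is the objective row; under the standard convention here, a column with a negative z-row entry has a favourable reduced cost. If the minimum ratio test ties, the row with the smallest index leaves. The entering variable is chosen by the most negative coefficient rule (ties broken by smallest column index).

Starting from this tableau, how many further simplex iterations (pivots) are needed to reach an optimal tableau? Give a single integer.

3

pivot: y in, s4 out → z = 24
pivot: s2 in, s1 out → z = 438/13
pivot: v in, s5 out → z = 2313/68
No improving column remains; optimal.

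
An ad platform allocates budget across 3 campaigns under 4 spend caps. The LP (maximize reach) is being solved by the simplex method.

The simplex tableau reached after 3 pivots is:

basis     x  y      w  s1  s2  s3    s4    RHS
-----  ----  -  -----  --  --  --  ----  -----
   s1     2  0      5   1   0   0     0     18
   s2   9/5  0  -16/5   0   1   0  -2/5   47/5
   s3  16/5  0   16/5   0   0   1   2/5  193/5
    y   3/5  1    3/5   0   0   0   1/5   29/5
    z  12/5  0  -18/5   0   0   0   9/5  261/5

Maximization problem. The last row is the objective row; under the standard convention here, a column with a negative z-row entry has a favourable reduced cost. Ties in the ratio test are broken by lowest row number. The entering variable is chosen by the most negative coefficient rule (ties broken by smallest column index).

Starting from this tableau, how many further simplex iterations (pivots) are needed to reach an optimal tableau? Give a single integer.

1

pivot: w in, s1 out → z = 1629/25
No improving column remains; optimal.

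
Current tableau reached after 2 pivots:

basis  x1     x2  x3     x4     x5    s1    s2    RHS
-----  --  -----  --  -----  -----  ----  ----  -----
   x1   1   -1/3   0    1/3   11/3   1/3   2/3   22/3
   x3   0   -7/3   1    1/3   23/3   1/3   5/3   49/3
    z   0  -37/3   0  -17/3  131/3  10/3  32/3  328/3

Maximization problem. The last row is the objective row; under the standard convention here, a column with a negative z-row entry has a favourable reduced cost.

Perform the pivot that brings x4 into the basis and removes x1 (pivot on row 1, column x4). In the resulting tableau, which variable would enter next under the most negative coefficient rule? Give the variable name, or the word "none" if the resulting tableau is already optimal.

Pivot element 1/3. New z-row = old z-row − (-17/3)·(row 1/(1/3)).
Updated z-row coefficients: x1: 17, x2: -18, x3: 0, x4: 0, x5: 106, s1: 9, s2: 22.
The most negative is -18 in column x2, so x2 would enter next.

x2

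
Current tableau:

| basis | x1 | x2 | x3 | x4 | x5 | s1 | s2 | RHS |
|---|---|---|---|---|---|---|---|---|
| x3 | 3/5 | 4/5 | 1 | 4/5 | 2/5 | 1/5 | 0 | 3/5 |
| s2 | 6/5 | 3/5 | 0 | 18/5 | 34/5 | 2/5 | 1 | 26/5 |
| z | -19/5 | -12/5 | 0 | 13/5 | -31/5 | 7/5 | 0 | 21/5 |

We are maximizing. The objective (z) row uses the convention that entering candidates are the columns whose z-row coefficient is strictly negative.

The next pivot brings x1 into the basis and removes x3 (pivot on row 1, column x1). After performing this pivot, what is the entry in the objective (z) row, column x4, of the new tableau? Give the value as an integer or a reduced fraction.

Pivot element is row 1, column x1: 3/5.
Normalize row 1: new (row 1, x4) = (4/5)/(3/5) = 4/3.
z-row ← z-row − (-19/5)·(new row 1): 13/5 − (-19/5)·(4/3) = 23/3.

23/3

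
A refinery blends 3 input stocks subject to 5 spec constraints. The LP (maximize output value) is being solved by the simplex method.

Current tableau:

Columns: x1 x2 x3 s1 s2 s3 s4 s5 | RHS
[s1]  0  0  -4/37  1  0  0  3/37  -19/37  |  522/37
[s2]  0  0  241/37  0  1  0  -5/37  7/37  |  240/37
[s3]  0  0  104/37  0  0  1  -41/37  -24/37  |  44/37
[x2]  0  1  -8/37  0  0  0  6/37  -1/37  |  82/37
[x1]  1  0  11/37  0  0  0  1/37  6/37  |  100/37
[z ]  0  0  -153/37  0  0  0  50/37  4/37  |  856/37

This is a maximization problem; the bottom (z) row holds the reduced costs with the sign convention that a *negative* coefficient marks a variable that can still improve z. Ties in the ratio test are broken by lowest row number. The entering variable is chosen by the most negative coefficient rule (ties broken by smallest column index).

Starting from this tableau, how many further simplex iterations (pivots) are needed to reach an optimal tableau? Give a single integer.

2

pivot: x3 in, s3 out → z = 647/26
pivot: s5 in, s2 out → z = 107/4
No improving column remains; optimal.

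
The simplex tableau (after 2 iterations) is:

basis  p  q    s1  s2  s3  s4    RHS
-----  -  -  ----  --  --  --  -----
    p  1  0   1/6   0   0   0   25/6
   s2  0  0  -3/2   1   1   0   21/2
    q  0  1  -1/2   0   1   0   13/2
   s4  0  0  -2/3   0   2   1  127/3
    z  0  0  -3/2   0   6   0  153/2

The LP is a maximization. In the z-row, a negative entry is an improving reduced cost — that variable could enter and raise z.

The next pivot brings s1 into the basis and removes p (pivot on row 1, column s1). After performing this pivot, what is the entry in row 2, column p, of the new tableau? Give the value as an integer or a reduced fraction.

9

Pivot element is row 1, column s1: 1/6.
Normalize row 1: new (row 1, p) = 1/(1/6) = 6.
row 2 ← row 2 − (-3/2)·(new row 1): 0 − (-3/2)·6 = 9.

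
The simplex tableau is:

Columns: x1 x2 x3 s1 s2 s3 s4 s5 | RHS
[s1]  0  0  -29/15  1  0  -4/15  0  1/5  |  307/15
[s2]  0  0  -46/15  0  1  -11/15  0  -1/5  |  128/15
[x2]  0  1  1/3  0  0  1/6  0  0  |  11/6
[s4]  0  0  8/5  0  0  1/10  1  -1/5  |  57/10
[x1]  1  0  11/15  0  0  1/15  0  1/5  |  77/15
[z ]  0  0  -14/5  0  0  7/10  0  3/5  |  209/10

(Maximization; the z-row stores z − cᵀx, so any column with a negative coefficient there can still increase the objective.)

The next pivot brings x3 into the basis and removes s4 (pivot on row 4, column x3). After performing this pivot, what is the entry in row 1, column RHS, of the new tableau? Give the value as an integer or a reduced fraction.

Pivot element is row 4, column x3: 8/5.
Normalize row 4: new (row 4, RHS) = (57/10)/(8/5) = 57/16.
row 1 ← row 1 − (-29/15)·(new row 4): 307/15 − (-29/15)·(57/16) = 1313/48.

1313/48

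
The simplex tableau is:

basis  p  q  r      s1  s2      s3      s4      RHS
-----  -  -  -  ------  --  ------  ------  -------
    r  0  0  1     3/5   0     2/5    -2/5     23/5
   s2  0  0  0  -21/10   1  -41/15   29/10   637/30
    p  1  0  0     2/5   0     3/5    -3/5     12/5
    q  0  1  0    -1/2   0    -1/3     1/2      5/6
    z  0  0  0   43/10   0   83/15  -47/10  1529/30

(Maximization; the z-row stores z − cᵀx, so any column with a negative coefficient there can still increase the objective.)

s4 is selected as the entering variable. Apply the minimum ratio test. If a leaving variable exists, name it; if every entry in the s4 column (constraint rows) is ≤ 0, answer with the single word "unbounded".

q

Ratios: row 1 (r): entry -2/5 ≤ 0, skip; row 2 (s2): (637/30)/(29/10) = 637/87; row 3 (p): entry -3/5 ≤ 0, skip; row 4 (q): (5/6)/(1/2) = 5/3.
Minimum ratio is in the q row, so q leaves.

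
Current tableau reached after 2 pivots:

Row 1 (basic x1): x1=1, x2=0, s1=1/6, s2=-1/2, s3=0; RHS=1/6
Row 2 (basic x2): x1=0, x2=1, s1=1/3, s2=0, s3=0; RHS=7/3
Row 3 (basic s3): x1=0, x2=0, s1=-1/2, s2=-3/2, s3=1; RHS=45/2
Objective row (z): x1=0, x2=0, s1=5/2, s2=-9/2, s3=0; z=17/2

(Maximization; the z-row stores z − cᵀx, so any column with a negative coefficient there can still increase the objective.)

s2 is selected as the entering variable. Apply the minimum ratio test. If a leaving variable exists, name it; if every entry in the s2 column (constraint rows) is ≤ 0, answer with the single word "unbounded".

s2-column entries: row 1: -1/2, row 2: 0, row 3: -3/2. All ≤ 0, so s2 can increase without bound; the LP is unbounded in this direction.

unbounded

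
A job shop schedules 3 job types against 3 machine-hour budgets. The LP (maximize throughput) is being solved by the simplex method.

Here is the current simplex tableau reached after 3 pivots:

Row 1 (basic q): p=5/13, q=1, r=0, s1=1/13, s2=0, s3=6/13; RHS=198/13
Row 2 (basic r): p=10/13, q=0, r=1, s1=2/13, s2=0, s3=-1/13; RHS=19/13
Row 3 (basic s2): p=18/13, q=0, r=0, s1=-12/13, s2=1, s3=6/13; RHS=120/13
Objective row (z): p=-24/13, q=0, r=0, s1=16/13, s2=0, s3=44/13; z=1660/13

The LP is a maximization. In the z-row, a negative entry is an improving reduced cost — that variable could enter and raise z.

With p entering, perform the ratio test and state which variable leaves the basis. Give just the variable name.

r

Ratios: row 1 (q): (198/13)/(5/13) = 198/5; row 2 (r): (19/13)/(10/13) = 19/10; row 3 (s2): (120/13)/(18/13) = 20/3.
Minimum ratio 19/10 is in the r row, so r leaves.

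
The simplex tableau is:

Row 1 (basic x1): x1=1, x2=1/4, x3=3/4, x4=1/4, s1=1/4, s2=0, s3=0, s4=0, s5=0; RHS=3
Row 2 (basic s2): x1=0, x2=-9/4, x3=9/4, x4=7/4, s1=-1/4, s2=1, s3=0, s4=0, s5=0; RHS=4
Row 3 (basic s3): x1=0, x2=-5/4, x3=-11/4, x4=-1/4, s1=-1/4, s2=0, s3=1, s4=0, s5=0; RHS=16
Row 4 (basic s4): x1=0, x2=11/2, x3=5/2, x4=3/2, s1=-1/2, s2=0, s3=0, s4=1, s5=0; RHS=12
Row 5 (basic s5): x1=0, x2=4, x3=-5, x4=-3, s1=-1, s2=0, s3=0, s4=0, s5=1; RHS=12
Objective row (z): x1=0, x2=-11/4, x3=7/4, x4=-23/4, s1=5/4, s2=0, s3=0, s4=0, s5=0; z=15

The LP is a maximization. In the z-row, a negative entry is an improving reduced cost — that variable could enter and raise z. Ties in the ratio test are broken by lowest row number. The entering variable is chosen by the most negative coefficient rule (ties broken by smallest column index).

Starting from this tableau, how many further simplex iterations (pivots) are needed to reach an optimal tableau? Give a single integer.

2

pivot: x4 in, s2 out → z = 197/7
pivot: x2 in, s4 out → z = 518/13
No improving column remains; optimal.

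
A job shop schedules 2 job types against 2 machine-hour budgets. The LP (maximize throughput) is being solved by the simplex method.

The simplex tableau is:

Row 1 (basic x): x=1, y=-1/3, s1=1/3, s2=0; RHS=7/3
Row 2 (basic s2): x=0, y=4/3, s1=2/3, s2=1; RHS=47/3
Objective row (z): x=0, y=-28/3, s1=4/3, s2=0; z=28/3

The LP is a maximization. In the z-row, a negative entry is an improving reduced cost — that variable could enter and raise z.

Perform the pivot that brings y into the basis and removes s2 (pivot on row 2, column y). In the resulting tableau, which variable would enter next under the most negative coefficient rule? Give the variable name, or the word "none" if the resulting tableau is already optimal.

none

Pivot element 4/3. New z-row = old z-row − (-28/3)·(row 2/(4/3)).
Updated z-row coefficients: x: 0, y: 0, s1: 6, s2: 7.
No coefficient is strictly negative; the tableau after this pivot is optimal.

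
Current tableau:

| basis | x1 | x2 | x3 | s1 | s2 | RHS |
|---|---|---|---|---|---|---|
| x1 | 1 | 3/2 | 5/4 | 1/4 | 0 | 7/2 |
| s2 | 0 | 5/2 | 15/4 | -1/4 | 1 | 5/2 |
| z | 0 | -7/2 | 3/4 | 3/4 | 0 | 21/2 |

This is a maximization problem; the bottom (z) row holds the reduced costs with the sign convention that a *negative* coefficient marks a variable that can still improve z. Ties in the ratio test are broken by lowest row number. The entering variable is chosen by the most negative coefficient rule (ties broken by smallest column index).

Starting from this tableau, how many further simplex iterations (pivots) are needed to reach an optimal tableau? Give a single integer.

1

pivot: x2 in, s2 out → z = 14
No improving column remains; optimal.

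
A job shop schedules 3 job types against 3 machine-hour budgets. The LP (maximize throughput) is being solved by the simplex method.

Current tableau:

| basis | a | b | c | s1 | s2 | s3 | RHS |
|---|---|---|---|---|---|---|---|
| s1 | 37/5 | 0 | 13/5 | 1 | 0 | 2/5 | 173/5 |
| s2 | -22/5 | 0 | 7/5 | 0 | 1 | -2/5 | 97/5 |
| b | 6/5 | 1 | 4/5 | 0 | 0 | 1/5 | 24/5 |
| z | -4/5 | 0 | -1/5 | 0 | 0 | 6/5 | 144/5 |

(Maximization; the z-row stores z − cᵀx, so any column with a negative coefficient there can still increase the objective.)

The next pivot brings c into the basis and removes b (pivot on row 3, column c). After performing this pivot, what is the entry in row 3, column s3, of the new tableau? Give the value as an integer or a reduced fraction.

1/4

Pivot element is row 3, column c: 4/5.
Normalize row 3: new (row 3, s3) = (1/5)/(4/5) = 1/4.
Row 3 is the pivot row, so the entry is 1/4.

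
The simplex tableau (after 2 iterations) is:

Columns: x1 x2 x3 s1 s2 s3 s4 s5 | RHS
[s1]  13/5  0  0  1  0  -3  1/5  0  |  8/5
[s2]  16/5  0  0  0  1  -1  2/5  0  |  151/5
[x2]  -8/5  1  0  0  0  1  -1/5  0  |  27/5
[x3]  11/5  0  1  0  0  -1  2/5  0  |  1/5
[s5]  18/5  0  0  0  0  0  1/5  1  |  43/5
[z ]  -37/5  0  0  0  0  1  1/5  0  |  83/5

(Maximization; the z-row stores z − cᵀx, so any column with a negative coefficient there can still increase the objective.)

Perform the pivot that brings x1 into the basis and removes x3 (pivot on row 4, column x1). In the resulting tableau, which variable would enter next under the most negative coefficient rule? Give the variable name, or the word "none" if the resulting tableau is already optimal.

Pivot element 11/5. New z-row = old z-row − (-37/5)·(row 4/(11/5)).
Updated z-row coefficients: x1: 0, x2: 0, x3: 37/11, s1: 0, s2: 0, s3: -26/11, s4: 17/11, s5: 0.
The most negative is -26/11 in column s3, so s3 would enter next.

s3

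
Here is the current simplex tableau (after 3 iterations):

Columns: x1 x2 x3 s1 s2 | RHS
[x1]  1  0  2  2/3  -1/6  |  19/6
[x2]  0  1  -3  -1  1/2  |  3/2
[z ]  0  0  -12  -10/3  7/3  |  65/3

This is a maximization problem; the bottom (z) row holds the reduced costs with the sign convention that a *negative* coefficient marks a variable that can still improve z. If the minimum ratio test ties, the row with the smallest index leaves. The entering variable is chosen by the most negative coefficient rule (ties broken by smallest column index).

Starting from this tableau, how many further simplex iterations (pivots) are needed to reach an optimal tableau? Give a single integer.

1

pivot: x3 in, x1 out → z = 122/3
No improving column remains; optimal.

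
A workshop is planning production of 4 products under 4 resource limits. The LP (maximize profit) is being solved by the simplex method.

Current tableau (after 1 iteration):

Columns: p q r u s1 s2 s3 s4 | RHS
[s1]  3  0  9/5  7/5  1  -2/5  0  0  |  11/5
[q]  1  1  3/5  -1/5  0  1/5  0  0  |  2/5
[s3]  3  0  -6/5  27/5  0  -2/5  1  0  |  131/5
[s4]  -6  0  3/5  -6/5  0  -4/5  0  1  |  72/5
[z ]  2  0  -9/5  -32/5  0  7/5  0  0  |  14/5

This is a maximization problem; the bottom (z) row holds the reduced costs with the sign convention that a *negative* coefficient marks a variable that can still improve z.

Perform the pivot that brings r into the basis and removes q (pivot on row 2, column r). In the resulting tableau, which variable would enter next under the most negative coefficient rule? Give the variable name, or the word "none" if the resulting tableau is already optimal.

u

Pivot element 3/5. New z-row = old z-row − (-9/5)·(row 2/(3/5)).
Updated z-row coefficients: p: 5, q: 3, r: 0, u: -7, s1: 0, s2: 2, s3: 0, s4: 0.
The most negative is -7 in column u, so u would enter next.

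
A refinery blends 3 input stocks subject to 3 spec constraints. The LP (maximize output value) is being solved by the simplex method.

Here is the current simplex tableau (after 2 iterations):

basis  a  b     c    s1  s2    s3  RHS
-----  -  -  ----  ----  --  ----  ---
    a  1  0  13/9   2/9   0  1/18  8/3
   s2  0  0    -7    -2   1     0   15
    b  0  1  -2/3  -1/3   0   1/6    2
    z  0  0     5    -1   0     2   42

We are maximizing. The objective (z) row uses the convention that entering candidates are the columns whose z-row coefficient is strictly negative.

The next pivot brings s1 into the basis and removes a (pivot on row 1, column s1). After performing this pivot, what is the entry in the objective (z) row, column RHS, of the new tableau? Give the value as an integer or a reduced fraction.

Pivot element is row 1, column s1: 2/9.
Normalize row 1: new (row 1, RHS) = (8/3)/(2/9) = 12.
z-row ← z-row − (-1)·(new row 1): 42 − (-1)·12 = 54.

54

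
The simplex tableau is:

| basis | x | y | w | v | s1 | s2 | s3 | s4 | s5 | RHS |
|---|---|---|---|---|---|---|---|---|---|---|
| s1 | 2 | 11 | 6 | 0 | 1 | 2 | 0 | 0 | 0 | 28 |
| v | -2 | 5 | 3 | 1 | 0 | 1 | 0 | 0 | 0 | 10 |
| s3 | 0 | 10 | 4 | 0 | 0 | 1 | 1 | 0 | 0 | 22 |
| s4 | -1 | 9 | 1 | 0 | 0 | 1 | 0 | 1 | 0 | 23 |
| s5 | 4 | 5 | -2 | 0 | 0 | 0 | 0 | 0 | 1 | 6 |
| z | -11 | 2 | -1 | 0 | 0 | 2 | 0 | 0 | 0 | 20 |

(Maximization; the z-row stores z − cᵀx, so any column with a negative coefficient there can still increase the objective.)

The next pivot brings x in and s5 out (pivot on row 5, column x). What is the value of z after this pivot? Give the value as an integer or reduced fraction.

Minimum ratio for x: 6/4 = 3/2.
z changes by −(z-row coeff of x)·ratio = −(-11)·(3/2) = 33/2.
New z = 20 + (33/2) = 73/2.

73/2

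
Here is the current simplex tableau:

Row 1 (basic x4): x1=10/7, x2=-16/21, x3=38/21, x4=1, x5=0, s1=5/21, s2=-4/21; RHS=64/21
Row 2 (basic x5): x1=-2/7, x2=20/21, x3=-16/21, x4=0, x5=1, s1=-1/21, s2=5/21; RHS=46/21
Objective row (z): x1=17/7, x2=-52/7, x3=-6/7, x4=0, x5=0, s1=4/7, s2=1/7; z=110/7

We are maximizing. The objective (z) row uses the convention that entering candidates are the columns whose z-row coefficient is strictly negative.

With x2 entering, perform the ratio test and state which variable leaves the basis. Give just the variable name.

Ratios: row 1 (x4): entry -16/21 ≤ 0, skip; row 2 (x5): (46/21)/(20/21) = 23/10.
Minimum ratio 23/10 is in the x5 row, so x5 leaves.

x5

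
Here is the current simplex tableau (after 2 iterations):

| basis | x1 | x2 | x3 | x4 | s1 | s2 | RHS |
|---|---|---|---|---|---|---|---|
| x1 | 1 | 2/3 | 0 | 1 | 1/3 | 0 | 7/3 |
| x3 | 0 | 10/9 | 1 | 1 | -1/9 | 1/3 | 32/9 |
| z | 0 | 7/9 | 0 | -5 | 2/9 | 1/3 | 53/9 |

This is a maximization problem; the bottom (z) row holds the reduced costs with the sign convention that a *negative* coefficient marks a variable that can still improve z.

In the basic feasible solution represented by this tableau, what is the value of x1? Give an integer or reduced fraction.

7/3

x1 is basic (row 1); its value is the RHS of that row: 7/3.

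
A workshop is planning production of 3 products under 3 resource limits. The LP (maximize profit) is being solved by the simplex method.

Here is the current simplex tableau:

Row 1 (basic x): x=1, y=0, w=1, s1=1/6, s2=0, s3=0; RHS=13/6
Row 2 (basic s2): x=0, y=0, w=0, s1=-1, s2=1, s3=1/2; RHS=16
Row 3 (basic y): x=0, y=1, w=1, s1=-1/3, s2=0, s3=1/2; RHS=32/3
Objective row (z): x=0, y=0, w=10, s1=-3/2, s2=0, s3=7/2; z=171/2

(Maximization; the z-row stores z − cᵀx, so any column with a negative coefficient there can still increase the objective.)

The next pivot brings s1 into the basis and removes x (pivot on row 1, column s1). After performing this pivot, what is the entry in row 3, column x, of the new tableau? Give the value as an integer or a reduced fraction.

Pivot element is row 1, column s1: 1/6.
Normalize row 1: new (row 1, x) = 1/(1/6) = 6.
row 3 ← row 3 − (-1/3)·(new row 1): 0 − (-1/3)·6 = 2.

2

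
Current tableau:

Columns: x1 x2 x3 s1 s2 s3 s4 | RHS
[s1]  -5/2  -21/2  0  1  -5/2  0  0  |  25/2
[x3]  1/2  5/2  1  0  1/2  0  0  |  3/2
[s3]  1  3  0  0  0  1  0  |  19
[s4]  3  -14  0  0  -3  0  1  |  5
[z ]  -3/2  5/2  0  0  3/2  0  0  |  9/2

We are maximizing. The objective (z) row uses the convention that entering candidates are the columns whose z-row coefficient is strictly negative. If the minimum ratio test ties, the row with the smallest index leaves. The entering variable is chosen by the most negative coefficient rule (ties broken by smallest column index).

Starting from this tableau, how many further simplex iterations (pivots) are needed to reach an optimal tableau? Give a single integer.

pivot: x1 in, s4 out → z = 7
pivot: x2 in, x3 out → z = 221/29
No improving column remains; optimal.

2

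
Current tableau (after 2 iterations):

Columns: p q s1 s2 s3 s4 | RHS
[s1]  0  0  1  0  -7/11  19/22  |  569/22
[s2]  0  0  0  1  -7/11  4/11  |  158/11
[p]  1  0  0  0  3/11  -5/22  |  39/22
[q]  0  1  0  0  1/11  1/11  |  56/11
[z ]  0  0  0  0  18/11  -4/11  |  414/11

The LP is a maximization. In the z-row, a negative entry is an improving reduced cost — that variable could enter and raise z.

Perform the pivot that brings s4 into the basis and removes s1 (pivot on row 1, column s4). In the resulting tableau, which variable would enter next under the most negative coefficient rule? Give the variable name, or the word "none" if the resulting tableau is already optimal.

Pivot element 19/22. New z-row = old z-row − (-4/11)·(row 1/(19/22)).
Updated z-row coefficients: p: 0, q: 0, s1: 8/19, s2: 0, s3: 26/19, s4: 0.
No coefficient is strictly negative; the tableau after this pivot is optimal.

none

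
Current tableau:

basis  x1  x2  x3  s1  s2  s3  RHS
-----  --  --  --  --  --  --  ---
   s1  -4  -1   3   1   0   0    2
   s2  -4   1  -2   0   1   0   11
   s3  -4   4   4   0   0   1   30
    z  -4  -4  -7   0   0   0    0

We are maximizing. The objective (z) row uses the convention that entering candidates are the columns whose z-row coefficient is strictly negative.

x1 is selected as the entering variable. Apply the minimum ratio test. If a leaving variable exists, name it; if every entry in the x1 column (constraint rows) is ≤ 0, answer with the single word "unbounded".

unbounded

x1-column entries: row 1: -4, row 2: -4, row 3: -4. All ≤ 0, so x1 can increase without bound; the LP is unbounded in this direction.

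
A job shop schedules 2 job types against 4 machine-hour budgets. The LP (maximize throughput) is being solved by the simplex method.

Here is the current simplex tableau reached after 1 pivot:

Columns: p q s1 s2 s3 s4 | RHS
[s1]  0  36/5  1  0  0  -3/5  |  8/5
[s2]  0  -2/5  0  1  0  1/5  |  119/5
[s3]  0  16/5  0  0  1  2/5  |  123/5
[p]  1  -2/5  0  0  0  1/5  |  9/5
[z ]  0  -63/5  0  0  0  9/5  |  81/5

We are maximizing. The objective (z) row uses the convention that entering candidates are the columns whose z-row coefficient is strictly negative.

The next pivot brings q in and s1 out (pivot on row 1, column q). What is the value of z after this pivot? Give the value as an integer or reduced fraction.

19

Minimum ratio for q: (8/5)/(36/5) = 2/9.
z changes by −(z-row coeff of q)·ratio = −(-63/5)·(2/9) = 14/5.
New z = 81/5 + (14/5) = 19.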